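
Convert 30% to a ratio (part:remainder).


30% means 30 parts out of 100; remainder = 70
Part : remainder = 30:70
GCD = 10
= 3:7

3:7


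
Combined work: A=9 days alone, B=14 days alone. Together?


Rate of A = 1/9 per day
Rate of B = 1/14 per day
Combined rate = 1/9 + 1/14 = 23/126 ≈ 0.1825 per day
Days = 1 / combined rate = 126/23
≈ 5.48 days

5.48 days


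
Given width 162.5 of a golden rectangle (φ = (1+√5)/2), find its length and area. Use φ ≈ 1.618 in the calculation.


φ = (1 + √5) / 2 ≈ 1.618
Length = width × φ = 162.5 × 1.618 = 262.925
≈ 262.93
Area = width × length = 162.5 × 262.925 = 42725.3125 ≈ 42725.31
= Length: 262.93, Area: 42725.31

Length: 262.93, Area: 42725.31


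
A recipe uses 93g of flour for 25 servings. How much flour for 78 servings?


Direct proportion: y/x = constant
k = 93/25 = 3.7200
y₂ = k × 78 = 93 × 78 / 25 = 7254/25
= 290.16

290.16


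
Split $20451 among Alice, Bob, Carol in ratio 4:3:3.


Total parts = 4 + 3 + 3 = 10
Alice: 20451 × 4/10 = 8180.40
Bob: 20451 × 3/10 = 6135.30
Carol: 20451 × 3/10 = 6135.30
= Alice: $8180.40, Bob: $6135.30, Carol: $6135.30

Alice: $8180.40, Bob: $6135.30, Carol: $6135.30


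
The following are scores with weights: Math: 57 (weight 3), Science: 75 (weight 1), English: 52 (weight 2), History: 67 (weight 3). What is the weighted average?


Numerator = 57×3 + 75×1 + 52×2 + 67×3
= 171 + 75 + 104 + 201
= 551
Total weight = 9
Weighted avg = 551/9
= 61.22

61.22


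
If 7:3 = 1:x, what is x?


Cross multiply: 7 × x = 3 × 1
7x = 3
x = 3 / 7
= 0.43

0.43


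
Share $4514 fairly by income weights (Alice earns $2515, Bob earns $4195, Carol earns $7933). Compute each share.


Total income = 2515 + 4195 + 7933 = $14643
Alice: $4514 × 2515/14643 = $775.30
Bob: $4514 × 4195/14643 = $1293.19
Carol: $4514 × 7933/14643 = $2445.51
= Alice: $775.30, Bob: $1293.19, Carol: $2445.51

Alice: $775.30, Bob: $1293.19, Carol: $2445.51


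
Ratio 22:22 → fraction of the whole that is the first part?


Total parts = 22 + 22 = 44
First part: 22/44 = 1/2
= 1/2

1/2


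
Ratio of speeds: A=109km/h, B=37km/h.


Ratio = 109:37
GCD = 1
Simplified = 109:37
Time ratio (same distance) = 37:109
Speed ratio = 109:37

109:37


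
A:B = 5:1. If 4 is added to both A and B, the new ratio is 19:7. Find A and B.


Let A = 5k, B = 1k.
(5k + 4) / (1k + 4) = 19/7
Cross-multiply: 7(5k + 4) = 19(1k + 4)
35k + 28 = 19k + 76
35k - 19k = 76 - 28
16k = 48
k = 48/16 = 3
A = 5×3 = 15, B = 1×3 = 3
= A = 15, B = 3

A = 15, B = 3


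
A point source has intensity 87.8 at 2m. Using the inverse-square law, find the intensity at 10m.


I₁d₁² = I₂d₂²
I₂ = I₁ × (d₁/d₂)²
= 87.8 × (2/10)²
= 87.8 × 4/100
= 351.2/100
= 3.5120

3.5120


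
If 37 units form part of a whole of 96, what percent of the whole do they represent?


Percentage = (part / whole) × 100
= (37 / 96) × 100
≈ 38.54%

38.54%


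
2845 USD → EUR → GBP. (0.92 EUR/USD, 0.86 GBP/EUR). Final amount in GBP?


Step 1: 2845 USD × 0.92 = 2617.40 EUR
Step 2: 2617.40 EUR × 0.86 = 2250.96 GBP
Implied rate USD→GBP = 0.92 × 0.86 = 0.7912
= 2250.96 GBP

2250.96 GBP


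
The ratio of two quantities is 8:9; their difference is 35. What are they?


Let A = 8k, B = 9k.
9k - 8k = 35
1k = 35 → k = 35/1 = 35
A = 8×35 = 280, B = 9×35 = 315
= A = 280, B = 315

A = 280, B = 315


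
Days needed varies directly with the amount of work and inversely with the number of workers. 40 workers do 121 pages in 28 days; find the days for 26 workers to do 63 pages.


Days ∝ work / workers, so d₂ = d₁ × (m₁/m₂) × (w₂/w₁)
Workers factor (inverse): 40/26 ≈ 1.5385
Work factor (direct): 63/121 ≈ 0.5207
d₂ = 28 × 40/26 × 63/121 = (28 × 40 × 63) / (26 × 121) = 70560/3146
≈ 22.43 days

22.43 days


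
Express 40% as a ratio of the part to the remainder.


40% means 40 parts out of 100; remainder = 60
Part : remainder = 40:60
GCD = 20
= 2:3

2:3


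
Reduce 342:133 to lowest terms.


GCD(342, 133) = 19
342/19 : 133/19
= 18:7

18:7


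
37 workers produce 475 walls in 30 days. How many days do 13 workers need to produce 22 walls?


Days ∝ work / workers, so d₂ = d₁ × (m₁/m₂) × (w₂/w₁)
Workers factor (inverse): 37/13 ≈ 2.8462
Work factor (direct): 22/475 ≈ 0.0463
d₂ = 30 × 37/13 × 22/475 = (30 × 37 × 22) / (13 × 475) = 24420/6175
≈ 3.95 days

3.95 days


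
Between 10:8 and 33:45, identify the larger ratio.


10/8 = 1.2500
33/45 = 0.7333
1.2500 > 0.7333, so 10:8 is greater
= 10:8

10:8


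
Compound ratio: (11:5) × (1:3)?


Compound ratio = (11×1) : (5×3)
= 11:15
GCD = 1
= 11:15

11:15


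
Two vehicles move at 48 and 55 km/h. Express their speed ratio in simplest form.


Ratio = 48:55
GCD = 1
Simplified = 48:55
Time ratio (same distance) = 55:48
Speed ratio = 48:55

48:55


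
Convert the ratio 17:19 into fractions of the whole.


Total parts = 17 + 19 = 36
First part: 17/36 = 17/36
Second part: 19/36 = 19/36
= 17/36 and 19/36

17/36 and 19/36


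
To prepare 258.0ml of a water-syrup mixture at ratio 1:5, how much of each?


Total parts = 1 + 5 = 6
water: 258.0 × 1/6 = 43.0ml
syrup: 258.0 × 5/6 = 215.0ml
= 43.0ml and 215.0ml

43.0ml and 215.0ml


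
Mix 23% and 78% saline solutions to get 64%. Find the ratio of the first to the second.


Let x parts of 23% mix with y parts of 78%.
23x + 78y = 64(x + y)
23x + 78y = 64x + 64y
x(23 - 64) = y(64 - 78)
x/y = (78 - 64)/(64 - 23) = 14/41
Simplify: 14:41
= 14:41

14:41


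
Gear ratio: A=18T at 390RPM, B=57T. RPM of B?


Gear ratio = 18:57 = 6:19
RPM_B = RPM_A × (teeth_A / teeth_B)
= 390 × (18/57)
= 123.2 RPM

123.2 RPM


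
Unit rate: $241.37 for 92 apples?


Unit rate = total / quantity
= 241.37 / 92
= $2.62 per unit

$2.62 per unit


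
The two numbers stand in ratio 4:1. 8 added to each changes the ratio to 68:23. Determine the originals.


Let A = 4k, B = 1k.
(4k + 8) / (1k + 8) = 68/23
Cross-multiply: 23(4k + 8) = 68(1k + 8)
92k + 184 = 68k + 544
92k - 68k = 544 - 184
24k = 360
k = 360/24 = 15
A = 4×15 = 60, B = 1×15 = 15
= A = 60, B = 15

A = 60, B = 15


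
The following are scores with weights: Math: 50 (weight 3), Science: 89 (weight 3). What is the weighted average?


Numerator = 50×3 + 89×3
= 150 + 267
= 417
Total weight = 6
Weighted avg = 417/6
= 69.50

69.50


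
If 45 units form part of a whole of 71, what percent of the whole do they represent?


Percentage = (part / whole) × 100
= (45 / 71) × 100
≈ 63.38%

63.38%


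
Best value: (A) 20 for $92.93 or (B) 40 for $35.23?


Deal A: $92.93/20 = $4.6465/unit
Deal B: $35.23/40 = $0.8808/unit
B is cheaper per unit
= Deal B

Deal B


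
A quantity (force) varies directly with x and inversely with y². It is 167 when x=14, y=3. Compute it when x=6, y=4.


z = k·x/y²
Solve for k using the known point: k = z·y²/x = 167×9/14 = 1503/14 ≈ 107.3571
Now evaluate at x=6, y=4:
z = k × 6 / 16 = (1503 × 6) / (14 × 16) = 9018/224
≈ 40.2589

40.2589


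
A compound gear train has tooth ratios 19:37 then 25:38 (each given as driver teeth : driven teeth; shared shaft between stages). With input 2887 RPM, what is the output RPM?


Stage 1: RPM_B = RPM_A × t_A/t_B = 2887 × 19/37 = 54853/37 ≈ 1482.51
B and C share a shaft → RPM_C = RPM_B
Stage 2: RPM_D = RPM_C × t_C/t_D = RPM_A × (t_A×t_C)/(t_B×t_D)
Overall ratio = (19×25)/(37×38) = 475/1406
RPM_D = 2887 × 475/1406 = 1371325/1406
≈ 975.34 RPM

975.34 RPM


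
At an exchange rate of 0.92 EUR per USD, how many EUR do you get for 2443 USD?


Amount × rate = 2443 × 0.92
= 2247.56 EUR

2247.56 EUR


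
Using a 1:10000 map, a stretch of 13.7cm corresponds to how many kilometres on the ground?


Real distance = map distance × scale
= 13.7cm × 10000
= 137000 cm = 1370.0 m
= 1.370 km

1.370 km


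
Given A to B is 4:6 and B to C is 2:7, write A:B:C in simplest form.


Match B: multiply A:B by 2 → 8:12
Multiply B:C by 6 → 12:42
Combined: 8:12:42
GCD = 2
= 4:6:21

4:6:21


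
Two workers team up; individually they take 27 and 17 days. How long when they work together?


Rate of A = 1/27 per day
Rate of B = 1/17 per day
Combined rate = 1/27 + 1/17 = 44/459 ≈ 0.0959 per day
Days = 1 / combined rate = 459/44
≈ 10.43 days

10.43 days


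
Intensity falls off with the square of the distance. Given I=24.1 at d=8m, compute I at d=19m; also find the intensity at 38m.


I₁d₁² = I₂d₂²
I at 19m = 24.1 × (8/19)² = 24.1 × 64/361 = 1542.4/361 ≈ 4.2726
I at 38m = 24.1 × (8/38)² = 24.1 × 64/1444 = 1542.4/1444 ≈ 1.0681
= 4.2726 and 1.0681

4.2726 and 1.0681


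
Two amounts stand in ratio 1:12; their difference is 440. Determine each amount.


Let A = 1k, B = 12k.
12k - 1k = 440
11k = 440 → k = 440/11 = 40
A = 1×40 = 40, B = 12×40 = 480
= A = 40, B = 480

A = 40, B = 480


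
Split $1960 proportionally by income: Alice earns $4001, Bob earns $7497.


Total income = 4001 + 7497 = $11498
Alice: $1960 × 4001/11498 = $682.03
Bob: $1960 × 7497/11498 = $1277.97
= Alice: $682.03, Bob: $1277.97

Alice: $682.03, Bob: $1277.97


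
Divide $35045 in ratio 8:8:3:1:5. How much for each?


Total parts = 8 + 8 + 3 + 1 + 5 = 25
Part 1: 35045 × 8/25 = 11214.40
Part 2: 35045 × 8/25 = 11214.40
Part 3: 35045 × 3/25 = 4205.40
Part 4: 35045 × 1/25 = 1401.80
Part 5: 35045 × 5/25 = 7009.00
= Part 1: $11214.40, Part 2: $11214.40, Part 3: $4205.40, Part 4: $1401.80, Part 5: $7009.00

Part 1: $11214.40, Part 2: $11214.40, Part 3: $4205.40, Part 4: $1401.80, Part 5: $7009.00


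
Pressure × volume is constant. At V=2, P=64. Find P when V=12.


Inverse proportion: x × y = constant
k = 2 × 64 = 128
y₂ = k / 12 = 128 / 12
= 10.67

10.67


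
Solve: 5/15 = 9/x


Cross multiply: 5 × x = 15 × 9
5x = 135
x = 135 / 5
= 27.00

27.00


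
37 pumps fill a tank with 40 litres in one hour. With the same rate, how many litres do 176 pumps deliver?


Direct proportion: y/x = constant
k = 40/37 ≈ 1.0811
y₂ = k × 176 = 40 × 176 / 37 = 7040/37
≈ 190.27

190.27


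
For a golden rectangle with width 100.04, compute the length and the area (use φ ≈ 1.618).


φ = (1 + √5) / 2 ≈ 1.618
Length = width × φ = 100.04 × 1.618 = 161.86472
≈ 161.86
Area = width × length = 100.04 × 161.86472 = 16192.9465888 ≈ 16192.95
= Length: 161.86, Area: 16192.95

Length: 161.86, Area: 16192.95


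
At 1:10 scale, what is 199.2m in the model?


Model size = real / scale
= 199.2 / 10
= 19.9200 m

19.9200 m


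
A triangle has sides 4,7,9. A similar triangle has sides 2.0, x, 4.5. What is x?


Scale factor = 2.0/4 = 0.5
Missing side = 7 × 0.5
= 3.5

3.5


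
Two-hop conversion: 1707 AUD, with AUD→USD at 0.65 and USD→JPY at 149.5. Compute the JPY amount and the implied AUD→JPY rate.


Step 1: 1707 AUD × 0.65 = 1109.55 USD
Step 2: 1109.55 USD × 149.5 = 165877.73 JPY
Implied rate AUD→JPY = 0.65 × 149.5 = 97.1750
= 165877.73 JPY; implied rate 97.1750 JPY/AUD

165877.73 JPY; implied rate 97.1750 JPY/AUD


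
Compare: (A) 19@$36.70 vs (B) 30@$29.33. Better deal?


Deal A: $36.70/19 = $1.9316/unit
Deal B: $29.33/30 = $0.9777/unit
B is cheaper per unit
= Deal B

Deal B


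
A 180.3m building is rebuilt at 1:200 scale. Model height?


Model size = real / scale
= 180.3 / 200
= 0.9015 m

0.9015 m


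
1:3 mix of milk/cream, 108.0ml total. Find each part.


Total parts = 1 + 3 = 4
milk: 108.0 × 1/4 = 27.0ml
cream: 108.0 × 3/4 = 81.0ml
= 27.0ml and 81.0ml

27.0ml and 81.0ml


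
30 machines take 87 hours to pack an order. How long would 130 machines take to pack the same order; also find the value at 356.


Inverse proportion: x × y = constant
k = 30 × 87 = 2610
At x=130: k/130 = 20.08
At x=356: k/356 = 7.33
= 20.08 and 7.33

20.08 and 7.33


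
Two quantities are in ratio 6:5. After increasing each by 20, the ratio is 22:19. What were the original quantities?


Let A = 6k, B = 5k.
(6k + 20) / (5k + 20) = 22/19
Cross-multiply: 19(6k + 20) = 22(5k + 20)
114k + 380 = 110k + 440
114k - 110k = 440 - 380
4k = 60
k = 60/4 = 15
A = 6×15 = 90, B = 5×15 = 75
= A = 90, B = 75

A = 90, B = 75


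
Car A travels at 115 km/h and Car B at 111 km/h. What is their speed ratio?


Ratio = 115:111
GCD = 1
Simplified = 115:111
Time ratio (same distance) = 111:115
Speed ratio = 115:111

115:111


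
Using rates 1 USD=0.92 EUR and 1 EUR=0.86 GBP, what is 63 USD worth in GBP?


Step 1: 63 USD × 0.92 = 57.96 EUR
Step 2: 57.96 EUR × 0.86 = 49.85 GBP
Implied rate USD→GBP = 0.92 × 0.86 = 0.7912
= 49.85 GBP

49.85 GBP


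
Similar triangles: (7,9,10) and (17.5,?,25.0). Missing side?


Scale factor = 17.5/7 = 2.5
Missing side = 9 × 2.5
= 22.5

22.5


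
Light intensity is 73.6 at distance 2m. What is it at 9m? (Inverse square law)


I₁d₁² = I₂d₂²
I₂ = I₁ × (d₁/d₂)²
= 73.6 × (2/9)²
= 73.6 × 4/81
= 294.4/81
≈ 3.6346

3.6346


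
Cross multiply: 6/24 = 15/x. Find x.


Cross multiply: 6 × x = 24 × 15
6x = 360
x = 360 / 6
= 60.00

60.00


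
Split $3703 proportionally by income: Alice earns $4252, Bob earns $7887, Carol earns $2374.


Total income = 4252 + 7887 + 2374 = $14513
Alice: $3703 × 4252/14513 = $1084.90
Bob: $3703 × 7887/14513 = $2012.37
Carol: $3703 × 2374/14513 = $605.73
= Alice: $1084.90, Bob: $2012.37, Carol: $605.73

Alice: $1084.90, Bob: $2012.37, Carol: $605.73


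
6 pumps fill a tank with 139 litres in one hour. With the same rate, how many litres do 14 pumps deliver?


Direct proportion: y/x = constant
k = 139/6 ≈ 23.1667
y₂ = k × 14 = 139 × 14 / 6 = 1946/6
≈ 324.33

324.33


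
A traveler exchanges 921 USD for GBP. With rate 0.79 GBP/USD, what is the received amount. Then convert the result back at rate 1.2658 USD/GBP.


Amount × rate = 921 × 0.79 = 727.59 GBP
Round-trip: 727.59 × 1.2658 = 920.98 USD
= 727.59 GBP, then 920.98 USD

727.59 GBP, then 920.98 USD


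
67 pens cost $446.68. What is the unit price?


Unit rate = total / quantity
= 446.68 / 67
= $6.67 per unit

$6.67 per unit


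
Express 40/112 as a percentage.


Percentage = (part / whole) × 100
= (40 / 112) × 100
≈ 35.71%

35.71%


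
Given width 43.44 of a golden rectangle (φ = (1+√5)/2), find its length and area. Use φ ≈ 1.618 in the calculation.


φ = (1 + √5) / 2 ≈ 1.618
Length = width × φ = 43.44 × 1.618 = 70.28592
≈ 70.29
Area = width × length = 43.44 × 70.28592 = 3053.2203648 ≈ 3053.22
= Length: 70.29, Area: 3053.22

Length: 70.29, Area: 3053.22


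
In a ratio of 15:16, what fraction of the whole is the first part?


Total parts = 15 + 16 = 31
First part: 15/31 = 15/31
= 15/31

15/31


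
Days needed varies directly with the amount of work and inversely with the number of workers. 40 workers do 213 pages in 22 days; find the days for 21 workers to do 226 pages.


Days ∝ work / workers, so d₂ = d₁ × (m₁/m₂) × (w₂/w₁)
Workers factor (inverse): 40/21 ≈ 1.9048
Work factor (direct): 226/213 ≈ 1.0610
d₂ = 22 × 40/21 × 226/213 = (22 × 40 × 226) / (21 × 213) = 198880/4473
≈ 44.46 days

44.46 days


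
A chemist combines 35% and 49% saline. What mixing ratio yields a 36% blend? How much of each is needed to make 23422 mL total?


Let x parts of 35% mix with y parts of 49%.
35x + 49y = 36(x + y)
35x + 49y = 36x + 36y
x(35 - 36) = y(36 - 49)
x/y = (49 - 36)/(36 - 35) = 13/1
Simplify: 13:1
Total parts = 14; one part = 23422/14 = 1673.00 mL
35% solution: 13×1673.00 = 21749.00 mL
49% solution: 1×1673.00 = 1673.00 mL
= ratio 13:1; 21749.00 mL and 1673.00 mL

ratio 13:1; 21749.00 mL and 1673.00 mL


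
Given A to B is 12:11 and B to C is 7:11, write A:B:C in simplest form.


Match B: multiply A:B by 7 → 84:77
Multiply B:C by 11 → 77:121
Combined: 84:77:121
GCD = 1
= 84:77:121

84:77:121


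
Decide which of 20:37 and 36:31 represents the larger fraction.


20/37 = 0.5405
36/31 = 1.1613
0.5405 < 1.1613, so 20:37 is less
= 36:31

36:31


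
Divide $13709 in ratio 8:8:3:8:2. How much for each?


Total parts = 8 + 8 + 3 + 8 + 2 = 29
Part 1: 13709 × 8/29 = 3781.79
Part 2: 13709 × 8/29 = 3781.79
Part 3: 13709 × 3/29 = 1418.17
Part 4: 13709 × 8/29 = 3781.79
Part 5: 13709 × 2/29 = 945.45
= Part 1: $3781.79, Part 2: $3781.79, Part 3: $1418.17, Part 4: $3781.79, Part 5: $945.45

Part 1: $3781.79, Part 2: $3781.79, Part 3: $1418.17, Part 4: $3781.79, Part 5: $945.45


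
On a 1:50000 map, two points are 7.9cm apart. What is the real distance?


Real distance = map distance × scale
= 7.9cm × 50000
= 395000 cm = 3950.0 m
= 3.950 km

3.950 km


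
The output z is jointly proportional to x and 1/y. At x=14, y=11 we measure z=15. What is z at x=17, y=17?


z = k·x/y
Solve for k using the known point: k = z·y/x = 15×11/14 = 165/14 ≈ 11.7857
Now evaluate at x=17, y=17:
z = k × 17 / 17 = (165 × 17) / (14 × 17) = 2805/238
≈ 11.7857

11.7857


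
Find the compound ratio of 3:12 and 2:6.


Compound ratio = (3×2) : (12×6)
= 6:72
GCD = 6
= 1:12

1:12


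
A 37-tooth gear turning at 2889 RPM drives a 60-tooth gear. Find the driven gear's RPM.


Gear ratio = 37:60 = 37:60
RPM_B = RPM_A × (teeth_A / teeth_B)
= 2889 × (37/60)
= 1781.6 RPM

1781.6 RPM


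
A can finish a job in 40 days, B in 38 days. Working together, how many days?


Rate of A = 1/40 per day
Rate of B = 1/38 per day
Combined rate = 1/40 + 1/38 = 78/1520 ≈ 0.0513 per day
Days = 1 / combined rate = 1520/78
≈ 19.49 days

19.49 days


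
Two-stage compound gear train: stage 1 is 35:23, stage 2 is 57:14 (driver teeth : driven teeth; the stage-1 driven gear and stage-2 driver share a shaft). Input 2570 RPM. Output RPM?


Stage 1: RPM_B = RPM_A × t_A/t_B = 2570 × 35/23 = 89950/23 ≈ 3910.87
B and C share a shaft → RPM_C = RPM_B
Stage 2: RPM_D = RPM_C × t_C/t_D = RPM_A × (t_A×t_C)/(t_B×t_D)
Overall ratio = (35×57)/(23×14) = 1995/322
RPM_D = 2570 × 1995/322 = 5127150/322
≈ 15922.83 RPM

15922.83 RPM


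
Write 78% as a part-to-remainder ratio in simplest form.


78% means 78 parts out of 100; remainder = 22
Part : remainder = 78:22
GCD = 2
= 39:11

39:11


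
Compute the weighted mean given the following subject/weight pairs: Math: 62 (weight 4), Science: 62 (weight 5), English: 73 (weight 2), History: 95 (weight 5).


Numerator = 62×4 + 62×5 + 73×2 + 95×5
= 248 + 310 + 146 + 475
= 1179
Total weight = 16
Weighted avg = 1179/16
= 73.69

73.69


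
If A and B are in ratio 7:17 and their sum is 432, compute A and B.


Let A = 7k, B = 17k.
7k + 17k = 432
24k = 432 → k = 432/24 = 18
A = 7×18 = 126, B = 17×18 = 306
= A = 126, B = 306

A = 126, B = 306


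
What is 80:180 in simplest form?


GCD(80, 180) = 20
80/20 : 180/20
= 4:9

4:9


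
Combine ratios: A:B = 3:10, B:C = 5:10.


Match B: multiply A:B by 5 → 15:50
Multiply B:C by 10 → 50:100
Combined: 15:50:100
GCD = 5
= 3:10:20

3:10:20


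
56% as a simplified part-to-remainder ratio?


56% means 56 parts out of 100; remainder = 44
Part : remainder = 56:44
GCD = 4
= 14:11

14:11


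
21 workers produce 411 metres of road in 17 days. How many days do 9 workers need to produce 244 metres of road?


Days ∝ work / workers, so d₂ = d₁ × (m₁/m₂) × (w₂/w₁)
Workers factor (inverse): 21/9 ≈ 2.3333
Work factor (direct): 244/411 ≈ 0.5937
d₂ = 17 × 21/9 × 244/411 = (17 × 21 × 244) / (9 × 411) = 87108/3699
≈ 23.55 days

23.55 days


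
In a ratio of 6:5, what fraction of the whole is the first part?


Total parts = 6 + 5 = 11
First part: 6/11 = 6/11
= 6/11

6/11


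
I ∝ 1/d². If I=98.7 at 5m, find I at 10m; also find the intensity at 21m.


I₁d₁² = I₂d₂²
I at 10m = 98.7 × (5/10)² = 98.7 × 25/100 = 2467.5/100 = 24.6750
I at 21m = 98.7 × (5/21)² = 98.7 × 25/441 = 2467.5/441 ≈ 5.5952
= 24.6750 and 5.5952

24.6750 and 5.5952


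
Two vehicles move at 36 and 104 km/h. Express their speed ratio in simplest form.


Ratio = 36:104
GCD = 4
Simplified = 9:26
Time ratio (same distance) = 26:9
Speed ratio = 9:26

9:26


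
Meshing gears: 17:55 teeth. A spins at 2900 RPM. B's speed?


Gear ratio = 17:55 = 17:55
RPM_B = RPM_A × (teeth_A / teeth_B)
= 2900 × (17/55)
= 896.4 RPM

896.4 RPM


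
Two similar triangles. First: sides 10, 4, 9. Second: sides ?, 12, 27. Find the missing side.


Scale factor = 12/4 = 3
Missing side = 10 × 3
= 30.0

30.0


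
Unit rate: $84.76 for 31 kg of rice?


Unit rate = total / quantity
= 84.76 / 31
= $2.73 per unit

$2.73 per unit


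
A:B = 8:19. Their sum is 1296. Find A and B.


Let A = 8k, B = 19k.
8k + 19k = 1296
27k = 1296 → k = 1296/27 = 48
A = 8×48 = 384, B = 19×48 = 912
= A = 384, B = 912

A = 384, B = 912


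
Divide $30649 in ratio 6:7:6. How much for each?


Total parts = 6 + 7 + 6 = 19
Part 1: 30649 × 6/19 = 9678.63
Part 2: 30649 × 7/19 = 11291.74
Part 3: 30649 × 6/19 = 9678.63
= Part 1: $9678.63, Part 2: $11291.74, Part 3: $9678.63

Part 1: $9678.63, Part 2: $11291.74, Part 3: $9678.63


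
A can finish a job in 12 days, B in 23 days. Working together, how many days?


Rate of A = 1/12 per day
Rate of B = 1/23 per day
Combined rate = 1/12 + 1/23 = 35/276 ≈ 0.1268 per day
Days = 1 / combined rate = 276/35
≈ 7.89 days

7.89 days


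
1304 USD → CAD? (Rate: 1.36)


Amount × rate = 1304 × 1.36
= 1773.44 CAD

1773.44 CAD


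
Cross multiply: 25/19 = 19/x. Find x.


Cross multiply: 25 × x = 19 × 19
25x = 361
x = 361 / 25
= 14.44

14.44


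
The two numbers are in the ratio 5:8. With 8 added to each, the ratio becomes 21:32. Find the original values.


Let A = 5k, B = 8k.
(5k + 8) / (8k + 8) = 21/32
Cross-multiply: 32(5k + 8) = 21(8k + 8)
160k + 256 = 168k + 168
160k - 168k = 168 - 256
-8k = -88
k = -88/-8 = 11
A = 5×11 = 55, B = 8×11 = 88
= A = 55, B = 88

A = 55, B = 88


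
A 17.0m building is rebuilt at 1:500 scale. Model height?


Model size = real / scale
= 17.0 / 500
= 0.0340 m

0.0340 m


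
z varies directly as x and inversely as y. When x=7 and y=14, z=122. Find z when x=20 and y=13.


z = k·x/y
Solve for k using the known point: k = z·y/x = 122×14/7 = 1708/7 = 244.0000
Now evaluate at x=20, y=13:
z = k × 20 / 13 = (1708 × 20) / (7 × 13) = 34160/91
≈ 375.3846

375.3846


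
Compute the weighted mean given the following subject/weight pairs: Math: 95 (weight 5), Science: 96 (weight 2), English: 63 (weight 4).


Numerator = 95×5 + 96×2 + 63×4
= 475 + 192 + 252
= 919
Total weight = 11
Weighted avg = 919/11
= 83.55

83.55


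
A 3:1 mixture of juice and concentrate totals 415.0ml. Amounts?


Total parts = 3 + 1 = 4
juice: 415.0 × 3/4 = 311.3ml
concentrate: 415.0 × 1/4 = 103.8ml
= 311.3ml and 103.8ml

311.3ml and 103.8ml


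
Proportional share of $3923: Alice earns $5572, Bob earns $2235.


Total income = 5572 + 2235 = $7807
Alice: $3923 × 5572/7807 = $2799.92
Bob: $3923 × 2235/7807 = $1123.08
= Alice: $2799.92, Bob: $1123.08

Alice: $2799.92, Bob: $1123.08


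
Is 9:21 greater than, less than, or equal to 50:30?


9/21 = 0.4286
50/30 = 1.6667
0.4286 < 1.6667, so 9:21 is less
= less than

less than


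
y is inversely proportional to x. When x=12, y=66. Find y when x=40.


Inverse proportion: x × y = constant
k = 12 × 66 = 792
y₂ = k / 40 = 792 / 40
= 19.80

19.80


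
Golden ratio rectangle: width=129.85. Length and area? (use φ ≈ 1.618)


φ = (1 + √5) / 2 ≈ 1.618
Length = width × φ = 129.85 × 1.618 = 210.0973
≈ 210.10
Area = width × length = 129.85 × 210.0973 = 27281.134405 ≈ 27281.13
= Length: 210.10, Area: 27281.13

Length: 210.10, Area: 27281.13


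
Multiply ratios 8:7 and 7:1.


Compound ratio = (8×7) : (7×1)
= 56:7
GCD = 7
= 8:1

8:1


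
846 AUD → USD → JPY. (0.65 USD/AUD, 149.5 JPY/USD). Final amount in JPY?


Step 1: 846 AUD × 0.65 = 549.90 USD
Step 2: 549.90 USD × 149.5 = 82210.05 JPY
Implied rate AUD→JPY = 0.65 × 149.5 = 97.1750
= 82210.05 JPY

82210.05 JPY


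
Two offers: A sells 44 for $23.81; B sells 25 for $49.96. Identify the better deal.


Deal A: $23.81/44 = $0.5411/unit
Deal B: $49.96/25 = $1.9984/unit
A is cheaper per unit
= Deal A

Deal A


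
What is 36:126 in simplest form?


GCD(36, 126) = 18
36/18 : 126/18
= 2:7

2:7


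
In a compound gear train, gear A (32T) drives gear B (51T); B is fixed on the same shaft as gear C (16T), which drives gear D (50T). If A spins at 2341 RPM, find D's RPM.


Stage 1: RPM_B = RPM_A × t_A/t_B = 2341 × 32/51 = 74912/51 ≈ 1468.86
B and C share a shaft → RPM_C = RPM_B
Stage 2: RPM_D = RPM_C × t_C/t_D = RPM_A × (t_A×t_C)/(t_B×t_D)
Overall ratio = (32×16)/(51×50) = 512/2550
RPM_D = 2341 × 512/2550 = 1198592/2550
≈ 470.04 RPM

470.04 RPM


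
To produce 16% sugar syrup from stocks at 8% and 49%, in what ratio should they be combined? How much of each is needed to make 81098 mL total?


Let x parts of 8% mix with y parts of 49%.
8x + 49y = 16(x + y)
8x + 49y = 16x + 16y
x(8 - 16) = y(16 - 49)
x/y = (49 - 16)/(16 - 8) = 33/8
Simplify: 33:8
Total parts = 41; one part = 81098/41 = 1978.00 mL
8% solution: 33×1978.00 = 65274.00 mL
49% solution: 8×1978.00 = 15824.00 mL
= ratio 33:8; 65274.00 mL and 15824.00 mL

ratio 33:8; 65274.00 mL and 15824.00 mL


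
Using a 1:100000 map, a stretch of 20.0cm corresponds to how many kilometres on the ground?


Real distance = map distance × scale
= 20.0cm × 100000
= 2000000 cm = 20000.0 m
= 20.000 km

20.000 km


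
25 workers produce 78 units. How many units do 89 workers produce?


Direct proportion: y/x = constant
k = 78/25 = 3.1200
y₂ = k × 89 = 78 × 89 / 25 = 6942/25
= 277.68

277.68


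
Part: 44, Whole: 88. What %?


Percentage = (part / whole) × 100
= (44 / 88) × 100
= 50.00%

50.00%


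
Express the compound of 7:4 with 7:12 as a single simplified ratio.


Compound ratio = (7×7) : (4×12)
= 49:48
GCD = 1
= 49:48

49:48


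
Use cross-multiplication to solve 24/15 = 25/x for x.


Cross multiply: 24 × x = 15 × 25
24x = 375
x = 375 / 24
= 15.63

15.63


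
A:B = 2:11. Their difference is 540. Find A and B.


Let A = 2k, B = 11k.
11k - 2k = 540
9k = 540 → k = 540/9 = 60
A = 2×60 = 120, B = 11×60 = 660
= A = 120, B = 660

A = 120, B = 660


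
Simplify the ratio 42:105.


GCD(42, 105) = 21
42/21 : 105/21
= 2:5

2:5


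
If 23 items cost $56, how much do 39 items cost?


Direct proportion: y/x = constant
k = 56/23 ≈ 2.4348
y₂ = k × 39 = 56 × 39 / 23 = 2184/23
≈ 94.96

94.96


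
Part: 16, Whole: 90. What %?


Percentage = (part / whole) × 100
= (16 / 90) × 100
≈ 17.78%

17.78%


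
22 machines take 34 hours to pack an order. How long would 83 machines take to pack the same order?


Inverse proportion: x × y = constant
k = 22 × 34 = 748
y₂ = k / 83 = 748 / 83
= 9.01

9.01


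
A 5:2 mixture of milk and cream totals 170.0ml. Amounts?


Total parts = 5 + 2 = 7
milk: 170.0 × 5/7 = 121.4ml
cream: 170.0 × 2/7 = 48.6ml
= 121.4ml and 48.6ml

121.4ml and 48.6ml


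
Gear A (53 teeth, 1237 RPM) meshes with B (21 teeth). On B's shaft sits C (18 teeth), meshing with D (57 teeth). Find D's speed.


Stage 1: RPM_B = RPM_A × t_A/t_B = 1237 × 53/21 = 65561/21 ≈ 3121.95
B and C share a shaft → RPM_C = RPM_B
Stage 2: RPM_D = RPM_C × t_C/t_D = RPM_A × (t_A×t_C)/(t_B×t_D)
Overall ratio = (53×18)/(21×57) = 954/1197
RPM_D = 1237 × 954/1197 = 1180098/1197
≈ 985.88 RPM

985.88 RPM


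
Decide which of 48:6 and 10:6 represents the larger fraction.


48/6 = 8.0000
10/6 = 1.6667
8.0000 > 1.6667, so 48:6 is greater
= 48:6

48:6


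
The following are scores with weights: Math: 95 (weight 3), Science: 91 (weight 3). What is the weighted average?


Numerator = 95×3 + 91×3
= 285 + 273
= 558
Total weight = 6
Weighted avg = 558/6
= 93.00

93.00


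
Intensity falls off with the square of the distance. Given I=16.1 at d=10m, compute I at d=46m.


I₁d₁² = I₂d₂²
I₂ = I₁ × (d₁/d₂)²
= 16.1 × (10/46)²
= 16.1 × 100/2116
= 1610/2116
≈ 0.7609

0.7609


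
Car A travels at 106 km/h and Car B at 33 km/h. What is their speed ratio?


Ratio = 106:33
GCD = 1
Simplified = 106:33
Time ratio (same distance) = 33:106
Speed ratio = 106:33

106:33


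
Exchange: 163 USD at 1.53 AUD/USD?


Amount × rate = 163 × 1.53
= 249.39 AUD

249.39 AUD


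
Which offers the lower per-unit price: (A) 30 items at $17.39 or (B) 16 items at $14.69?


Deal A: $17.39/30 = $0.5797/unit
Deal B: $14.69/16 = $0.9181/unit
A is cheaper per unit
= Deal A

Deal A


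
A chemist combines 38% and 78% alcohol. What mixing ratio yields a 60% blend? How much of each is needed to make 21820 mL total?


Let x parts of 38% mix with y parts of 78%.
38x + 78y = 60(x + y)
38x + 78y = 60x + 60y
x(38 - 60) = y(60 - 78)
x/y = (78 - 60)/(60 - 38) = 18/22
Simplify: 9:11
Total parts = 20; one part = 21820/20 = 1091.00 mL
38% solution: 9×1091.00 = 9819.00 mL
78% solution: 11×1091.00 = 12001.00 mL
= ratio 9:11; 9819.00 mL and 12001.00 mL

ratio 9:11; 9819.00 mL and 12001.00 mL


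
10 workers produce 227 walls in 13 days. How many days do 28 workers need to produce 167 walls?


Days ∝ work / workers, so d₂ = d₁ × (m₁/m₂) × (w₂/w₁)
Workers factor (inverse): 10/28 ≈ 0.3571
Work factor (direct): 167/227 ≈ 0.7357
d₂ = 13 × 10/28 × 167/227 = (13 × 10 × 167) / (28 × 227) = 21710/6356
≈ 3.42 days

3.42 days


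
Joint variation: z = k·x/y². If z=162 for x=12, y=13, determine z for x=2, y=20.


z = k·x/y²
Solve for k using the known point: k = z·y²/x = 162×169/12 = 27378/12 = 2281.5000
Now evaluate at x=2, y=20:
z = k × 2 / 400 = (27378 × 2) / (12 × 400) = 54756/4800
= 11.4075

11.4075


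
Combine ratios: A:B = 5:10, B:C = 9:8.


Match B: multiply A:B by 9 → 45:90
Multiply B:C by 10 → 90:80
Combined: 45:90:80
GCD = 5
= 9:18:16

9:18:16


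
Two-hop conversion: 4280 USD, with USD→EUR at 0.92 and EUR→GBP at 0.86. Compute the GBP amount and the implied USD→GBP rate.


Step 1: 4280 USD × 0.92 = 3937.60 EUR
Step 2: 3937.60 EUR × 0.86 = 3386.34 GBP
Implied rate USD→GBP = 0.92 × 0.86 = 0.7912
= 3386.34 GBP; implied rate 0.7912 GBP/USD

3386.34 GBP; implied rate 0.7912 GBP/USD


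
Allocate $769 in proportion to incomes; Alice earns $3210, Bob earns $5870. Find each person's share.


Total income = 3210 + 5870 = $9080
Alice: $769 × 3210/9080 = $271.86
Bob: $769 × 5870/9080 = $497.14
= Alice: $271.86, Bob: $497.14

Alice: $271.86, Bob: $497.14


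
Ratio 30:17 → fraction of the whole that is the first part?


Total parts = 30 + 17 = 47
First part: 30/47 = 30/47
= 30/47

30/47


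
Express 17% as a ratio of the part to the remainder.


17% means 17 parts out of 100; remainder = 83
Part : remainder = 17:83
GCD = 1
= 17:83

17:83


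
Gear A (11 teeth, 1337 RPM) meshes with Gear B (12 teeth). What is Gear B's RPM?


Gear ratio = 11:12 = 11:12
RPM_B = RPM_A × (teeth_A / teeth_B)
= 1337 × (11/12)
= 1225.6 RPM

1225.6 RPM


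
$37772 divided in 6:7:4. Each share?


Total parts = 6 + 7 + 4 = 17
Part 1: 37772 × 6/17 = 13331.29
Part 2: 37772 × 7/17 = 15553.18
Part 3: 37772 × 4/17 = 8887.53
= Part 1: $13331.29, Part 2: $15553.18, Part 3: $8887.53

Part 1: $13331.29, Part 2: $15553.18, Part 3: $8887.53


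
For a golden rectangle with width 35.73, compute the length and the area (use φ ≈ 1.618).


φ = (1 + √5) / 2 ≈ 1.618
Length = width × φ = 35.73 × 1.618 = 57.81114
≈ 57.81
Area = width × length = 35.73 × 57.81114 = 2065.5920322 ≈ 2065.59
= Length: 57.81, Area: 2065.59

Length: 57.81, Area: 2065.59


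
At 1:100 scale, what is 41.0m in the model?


Model size = real / scale
= 41.0 / 100
= 0.4100 m

0.4100 m


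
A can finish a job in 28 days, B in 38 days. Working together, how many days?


Rate of A = 1/28 per day
Rate of B = 1/38 per day
Combined rate = 1/28 + 1/38 = 66/1064 ≈ 0.0620 per day
Days = 1 / combined rate = 1064/66
≈ 16.12 days

16.12 days


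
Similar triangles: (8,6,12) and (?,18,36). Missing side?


Scale factor = 18/6 = 3
Missing side = 8 × 3
= 24.0

24.0


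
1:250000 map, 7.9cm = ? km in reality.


Real distance = map distance × scale
= 7.9cm × 250000
= 1975000 cm = 19750.0 m
= 19.750 km

19.750 km


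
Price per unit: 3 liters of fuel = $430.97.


Unit rate = total / quantity
= 430.97 / 3
= $143.66 per unit

$143.66 per unit


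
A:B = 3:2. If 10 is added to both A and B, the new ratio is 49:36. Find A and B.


Let A = 3k, B = 2k.
(3k + 10) / (2k + 10) = 49/36
Cross-multiply: 36(3k + 10) = 49(2k + 10)
108k + 360 = 98k + 490
108k - 98k = 490 - 360
10k = 130
k = 130/10 = 13
A = 3×13 = 39, B = 2×13 = 26
= A = 39, B = 26

A = 39, B = 26


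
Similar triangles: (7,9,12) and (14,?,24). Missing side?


Scale factor = 14/7 = 2
Missing side = 9 × 2
= 18.0

18.0


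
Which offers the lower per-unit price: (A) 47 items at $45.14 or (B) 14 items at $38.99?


Deal A: $45.14/47 = $0.9604/unit
Deal B: $38.99/14 = $2.7850/unit
A is cheaper per unit
= Deal A

Deal A


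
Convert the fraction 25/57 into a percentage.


Percentage = (part / whole) × 100
= (25 / 57) × 100
≈ 43.86%

43.86%


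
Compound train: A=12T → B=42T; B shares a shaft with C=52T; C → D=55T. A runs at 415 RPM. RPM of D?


Stage 1: RPM_B = RPM_A × t_A/t_B = 415 × 12/42 = 4980/42 ≈ 118.57
B and C share a shaft → RPM_C = RPM_B
Stage 2: RPM_D = RPM_C × t_C/t_D = RPM_A × (t_A×t_C)/(t_B×t_D)
Overall ratio = (12×52)/(42×55) = 624/2310
RPM_D = 415 × 624/2310 = 258960/2310
≈ 112.10 RPM

112.10 RPM


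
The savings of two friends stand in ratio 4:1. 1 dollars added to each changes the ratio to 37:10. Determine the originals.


Let A = 4k, B = 1k.
(4k + 1) / (1k + 1) = 37/10
Cross-multiply: 10(4k + 1) = 37(1k + 1)
40k + 10 = 37k + 37
40k - 37k = 37 - 10
3k = 27
k = 27/3 = 9
A = 4×9 = 36, B = 1×9 = 9
= A = 36, B = 9

A = 36, B = 9


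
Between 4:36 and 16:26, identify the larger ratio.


4/36 = 0.1111
16/26 = 0.6154
0.1111 < 0.6154, so 4:36 is less
= 16:26

16:26


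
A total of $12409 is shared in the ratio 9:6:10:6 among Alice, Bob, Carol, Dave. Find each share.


Total parts = 9 + 6 + 10 + 6 = 31
Alice: 12409 × 9/31 = 3602.61
Bob: 12409 × 6/31 = 2401.74
Carol: 12409 × 10/31 = 4002.90
Dave: 12409 × 6/31 = 2401.74
= Alice: $3602.61, Bob: $2401.74, Carol: $4002.90, Dave: $2401.74

Alice: $3602.61, Bob: $2401.74, Carol: $4002.90, Dave: $2401.74


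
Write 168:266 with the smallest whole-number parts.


GCD(168, 266) = 14
168/14 : 266/14
= 12:19

12:19


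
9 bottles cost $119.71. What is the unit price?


Unit rate = total / quantity
= 119.71 / 9
= $13.30 per unit

$13.30 per unit


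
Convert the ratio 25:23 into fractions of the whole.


Total parts = 25 + 23 = 48
First part: 25/48 = 25/48
Second part: 23/48 = 23/48
= 25/48 and 23/48

25/48 and 23/48


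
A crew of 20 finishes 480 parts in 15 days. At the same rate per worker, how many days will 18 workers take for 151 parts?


Days ∝ work / workers, so d₂ = d₁ × (m₁/m₂) × (w₂/w₁)
Workers factor (inverse): 20/18 ≈ 1.1111
Work factor (direct): 151/480 ≈ 0.3146
d₂ = 15 × 20/18 × 151/480 = (15 × 20 × 151) / (18 × 480) = 45300/8640
≈ 5.24 days

5.24 days


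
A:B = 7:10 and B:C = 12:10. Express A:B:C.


Match B: multiply A:B by 12 → 84:120
Multiply B:C by 10 → 120:100
Combined: 84:120:100
GCD = 4
= 21:30:25

21:30:25


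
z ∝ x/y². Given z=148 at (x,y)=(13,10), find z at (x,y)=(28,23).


z = k·x/y²
Solve for k using the known point: k = z·y²/x = 148×100/13 = 14800/13 ≈ 1138.4615
Now evaluate at x=28, y=23:
z = k × 28 / 529 = (14800 × 28) / (13 × 529) = 414400/6877
≈ 60.2588

60.2588


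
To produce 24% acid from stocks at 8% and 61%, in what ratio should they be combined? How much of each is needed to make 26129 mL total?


Let x parts of 8% mix with y parts of 61%.
8x + 61y = 24(x + y)
8x + 61y = 24x + 24y
x(8 - 24) = y(24 - 61)
x/y = (61 - 24)/(24 - 8) = 37/16
Simplify: 37:16
Total parts = 53; one part = 26129/53 = 493.00 mL
8% solution: 37×493.00 = 18241.00 mL
61% solution: 16×493.00 = 7888.00 mL
= ratio 37:16; 18241.00 mL and 7888.00 mL

ratio 37:16; 18241.00 mL and 7888.00 mL


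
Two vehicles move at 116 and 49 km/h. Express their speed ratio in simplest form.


Ratio = 116:49
GCD = 1
Simplified = 116:49
Time ratio (same distance) = 49:116
Speed ratio = 116:49

116:49


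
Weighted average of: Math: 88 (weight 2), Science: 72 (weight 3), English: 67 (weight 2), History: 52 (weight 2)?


Numerator = 88×2 + 72×3 + 67×2 + 52×2
= 176 + 216 + 134 + 104
= 630
Total weight = 9
Weighted avg = 630/9
= 70.00

70.00


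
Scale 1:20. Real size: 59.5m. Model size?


Model size = real / scale
= 59.5 / 20
= 2.9750 m

2.9750 m


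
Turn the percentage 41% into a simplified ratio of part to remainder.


41% means 41 parts out of 100; remainder = 59
Part : remainder = 41:59
GCD = 1
= 41:59

41:59


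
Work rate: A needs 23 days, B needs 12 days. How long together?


Rate of A = 1/23 per day
Rate of B = 1/12 per day
Combined rate = 1/23 + 1/12 = 35/276 ≈ 0.1268 per day
Days = 1 / combined rate = 276/35
≈ 7.89 days

7.89 days


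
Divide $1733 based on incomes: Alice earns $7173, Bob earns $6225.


Total income = 7173 + 6225 = $13398
Alice: $1733 × 7173/13398 = $927.81
Bob: $1733 × 6225/13398 = $805.19
= Alice: $927.81, Bob: $805.19

Alice: $927.81, Bob: $805.19


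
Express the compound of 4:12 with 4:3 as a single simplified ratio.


Compound ratio = (4×4) : (12×3)
= 16:36
GCD = 4
= 4:9

4:9


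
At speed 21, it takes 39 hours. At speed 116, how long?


Inverse proportion: x × y = constant
k = 21 × 39 = 819
y₂ = k / 116 = 819 / 116
= 7.06

7.06


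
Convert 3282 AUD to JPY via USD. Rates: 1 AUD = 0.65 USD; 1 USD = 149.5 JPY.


Step 1: 3282 AUD × 0.65 = 2133.30 USD
Step 2: 2133.30 USD × 149.5 = 318928.35 JPY
Implied rate AUD→JPY = 0.65 × 149.5 = 97.1750
= 318928.35 JPY

318928.35 JPY


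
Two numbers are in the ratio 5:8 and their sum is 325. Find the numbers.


Let A = 5k, B = 8k.
5k + 8k = 325
13k = 325 → k = 325/13 = 25
A = 5×25 = 125, B = 8×25 = 200
= A = 125, B = 200

A = 125, B = 200


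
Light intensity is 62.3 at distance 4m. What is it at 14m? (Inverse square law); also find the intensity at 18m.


I₁d₁² = I₂d₂²
I at 14m = 62.3 × (4/14)² = 62.3 × 16/196 = 996.8/196 ≈ 5.0857
I at 18m = 62.3 × (4/18)² = 62.3 × 16/324 = 996.8/324 ≈ 3.0765
= 5.0857 and 3.0765

5.0857 and 3.0765


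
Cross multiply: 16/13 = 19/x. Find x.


Cross multiply: 16 × x = 13 × 19
16x = 247
x = 247 / 16
= 15.44

15.44


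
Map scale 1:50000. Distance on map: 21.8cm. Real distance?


Real distance = map distance × scale
= 21.8cm × 50000
= 1090000 cm = 10900.0 m
= 10.900 km

10.900 km


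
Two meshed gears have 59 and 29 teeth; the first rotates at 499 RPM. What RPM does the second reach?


Gear ratio = 59:29 = 59:29
RPM_B = RPM_A × (teeth_A / teeth_B)
= 499 × (59/29)
= 1015.2 RPM

1015.2 RPM


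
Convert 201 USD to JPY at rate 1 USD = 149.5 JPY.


Amount × rate = 201 × 149.5
= 30049.50 JPY

30049.50 JPY


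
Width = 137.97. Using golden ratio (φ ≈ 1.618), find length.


φ = (1 + √5) / 2 ≈ 1.618
Length = width × φ = 137.97 × 1.618 = 223.23546
≈ 223.24

223.24
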